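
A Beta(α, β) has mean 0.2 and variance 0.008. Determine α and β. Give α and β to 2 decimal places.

Let s = α+β. The Beta variance is μ(1−μ)/(s+1).
So s+1 = μ(1−μ)/σ² = (0.2×0.8)/0.008 = 0.16/0.008 = 20.0000, giving s = 19.0000.
Then α = μs = 0.2×19.0000 = 3.80 and β = (1−μ)s = 0.8×19.0000 = 15.20.

α = 3.80, β = 15.20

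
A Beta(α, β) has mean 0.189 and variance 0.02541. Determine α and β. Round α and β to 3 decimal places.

Let s = α+β. The Beta variance is μ(1−μ)/(s+1).
So s+1 = μ(1−μ)/σ² = (0.189×0.811)/0.02541 = 0.153279/0.02541 = 6.0322, giving s = 5.0322.
Then α = μs = 0.189×5.0322 = 0.951 and β = (1−μ)s = 0.811×5.0322 = 4.081.

α = 0.951, β = 4.081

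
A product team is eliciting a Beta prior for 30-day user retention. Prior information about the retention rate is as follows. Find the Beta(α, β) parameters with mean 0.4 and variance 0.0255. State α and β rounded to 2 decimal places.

Let s = α+β. The Beta variance is μ(1−μ)/(s+1).
So s+1 = μ(1−μ)/σ² = (0.4×0.6)/0.0255 = 0.24/0.0255 = 9.4118, giving s = 8.4118.
Then α = μs = 0.4×8.4118 = 3.36 and β = (1−μ)s = 0.6×8.4118 = 5.05.

α = 3.36, β = 5.05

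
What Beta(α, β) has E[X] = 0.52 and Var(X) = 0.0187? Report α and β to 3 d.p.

α = 6.421, β = 5.927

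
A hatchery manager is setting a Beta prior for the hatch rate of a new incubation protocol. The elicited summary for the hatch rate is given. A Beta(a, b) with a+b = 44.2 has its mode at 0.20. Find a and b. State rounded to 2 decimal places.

a = 9.44, b = 34.76

For a,b>1 the mode is (a−1)/(a+b−2), so a = mode·(κ−2)+1 = 0.20×42.2+1 = 9.44.
And b = (1−mode)·(κ−2)+1 = 0.80×42.2+1 = 34.76.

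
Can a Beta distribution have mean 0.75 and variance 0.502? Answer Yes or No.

No

For any Beta, Var(X) < E[X]·(1−E[X]).
Here μ(1−μ) = 0.75×0.25 = 0.1875, and 0.502 ≥ 0.1875.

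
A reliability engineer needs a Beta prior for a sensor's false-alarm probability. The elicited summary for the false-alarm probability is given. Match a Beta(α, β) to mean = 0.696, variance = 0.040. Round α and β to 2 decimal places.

α = 2.99, β = 1.30

By moment matching, α+β = μ(1−μ)/σ² − 1 = (0.696·0.304)/0.040 − 1 = 5.2896 − 1 = 4.2896.
Since α/(α+β) = μ, α = 0.696·4.2896 = 2.99 and β = 0.304·4.2896 = 1.30.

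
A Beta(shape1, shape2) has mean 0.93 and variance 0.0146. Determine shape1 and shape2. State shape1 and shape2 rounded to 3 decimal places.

shape1 = 3.217, shape2 = 0.242

By moment matching, shape1+shape2 = μ(1−μ)/σ² − 1 = (0.93·0.07)/0.0146 − 1 = 4.4589 − 1 = 3.4589.
Since shape1/(shape1+shape2) = μ, shape1 = 0.93·3.4589 = 3.217 and shape2 = 0.07·3.4589 = 0.242.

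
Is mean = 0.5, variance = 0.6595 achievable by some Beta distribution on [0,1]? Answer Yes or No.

No

A Beta with mean μ has variance μ(1−μ)/(α+β+1) < μ(1−μ).
Here μ(1−μ) = 0.5×0.5 = 0.25, and 0.6595 ≥ 0.25.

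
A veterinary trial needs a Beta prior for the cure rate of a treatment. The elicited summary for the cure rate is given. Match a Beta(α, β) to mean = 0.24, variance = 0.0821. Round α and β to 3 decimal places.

Let s = α+β. The Beta variance is μ(1−μ)/(s+1).
So s+1 = μ(1−μ)/σ² = (0.24×0.76)/0.0821 = 0.1824/0.0821 = 2.2217, giving s = 1.2217.
Then α = μs = 0.24×1.2217 = 0.293 and β = (1−μ)s = 0.76×1.2217 = 0.928.

α = 0.293, β = 0.928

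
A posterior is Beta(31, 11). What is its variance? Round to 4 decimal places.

0.0045

α+β = 42 and αβ = 341, so Var = αβ/[(α+β)²(α+β+1)] = 341/75852 = 0.0045.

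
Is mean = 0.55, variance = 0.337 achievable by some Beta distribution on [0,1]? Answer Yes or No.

No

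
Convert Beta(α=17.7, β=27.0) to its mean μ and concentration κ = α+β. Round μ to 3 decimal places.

μ = 0.396, κ = 44.7

κ = α+β = 17.7+27.0 = 44.7; μ = α/κ = 17.7/44.7 = 0.396.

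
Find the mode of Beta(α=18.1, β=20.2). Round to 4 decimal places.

The density x^(α−1)(1−x)^(β−1) is maximised at (α−1)/(α+β−2) = 17.1/36.3 = 0.4711.

0.4711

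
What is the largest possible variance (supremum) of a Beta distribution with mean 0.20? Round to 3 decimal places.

0.160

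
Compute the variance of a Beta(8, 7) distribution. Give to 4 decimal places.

0.0156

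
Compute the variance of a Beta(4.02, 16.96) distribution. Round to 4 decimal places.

0.0070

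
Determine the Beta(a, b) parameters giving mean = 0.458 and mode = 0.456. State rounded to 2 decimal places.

a = 20.15, b = 23.85

With s = a+b: μ = a/s and mode = (a−1)/(s−2). Eliminating a = μs,
μs − 1 = m(s−2) ⇒ s(μ−m) = 1−2m ⇒ s = 0.088/0.002 = 44.0000.
So a = μs = 20.15, b = (1−μ)s = 23.85.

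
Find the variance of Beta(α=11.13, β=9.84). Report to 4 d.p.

0.0113

μ = 11.13/20.97 = 0.530758; Var = μ(1−μ)/(α+β+1) = 0.2490539/21.97 = 0.0113.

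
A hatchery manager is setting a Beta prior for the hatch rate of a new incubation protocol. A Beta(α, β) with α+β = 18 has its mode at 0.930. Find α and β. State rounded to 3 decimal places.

For α,β>1 the mode is (α−1)/(α+β−2), so α = mode·(κ−2)+1 = 0.930×16+1 = 15.880.
And β = (1−mode)·(κ−2)+1 = 0.070×16+1 = 2.120.

α = 15.880, β = 2.120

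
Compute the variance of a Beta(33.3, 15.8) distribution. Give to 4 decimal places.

0.0044

μ = 33.3/49.1 = 0.678208; Var = μ(1−μ)/(α+β+1) = 0.2182420/50.1 = 0.0044.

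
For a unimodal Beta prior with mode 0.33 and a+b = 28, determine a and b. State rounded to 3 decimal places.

a = 9.580, b = 18.420

Mode = (a−1)/(κ−2) with κ = a+b, so a−1 = 0.33·26 = 8.580.
a = 9.580; b = κ − a = 18.420.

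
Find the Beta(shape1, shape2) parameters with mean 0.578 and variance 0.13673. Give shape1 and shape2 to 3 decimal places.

Let s = shape1+shape2. The Beta variance is μ(1−μ)/(s+1).
So s+1 = μ(1−μ)/σ² = (0.578×0.422)/0.13673 = 0.243916/0.13673 = 1.7839, giving s = 0.7839.
Then shape1 = μs = 0.578×0.7839 = 0.453 and shape2 = (1−μ)s = 0.422×0.7839 = 0.331.

shape1 = 0.453, shape2 = 0.331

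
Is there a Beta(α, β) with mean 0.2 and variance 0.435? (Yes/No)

No

A Beta with mean μ has variance μ(1−μ)/(α+β+1) < μ(1−μ).
Here μ(1−μ) = 0.2×0.8 = 0.16, and 0.435 ≥ 0.16.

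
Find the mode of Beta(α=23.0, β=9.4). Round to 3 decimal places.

0.724

The density x^(α−1)(1−x)^(β−1) is maximised at (α−1)/(α+β−2) = 22.0/30.4 = 0.724.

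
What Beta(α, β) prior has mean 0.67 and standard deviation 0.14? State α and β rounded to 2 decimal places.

α = 6.89, β = 3.39

σ² = 0.14² = 0.0196.
With s = α+β, Var = μ(1−μ)/(s+1), so s+1 = (0.67×0.33)/0.0196 = 11.2806 and s = 10.2806.
α = μs = 6.89, β = (1−μ)s = 3.39.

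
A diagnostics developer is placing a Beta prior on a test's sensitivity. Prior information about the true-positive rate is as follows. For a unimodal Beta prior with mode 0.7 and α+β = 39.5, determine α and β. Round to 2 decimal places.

Mode = (α−1)/(κ−2) with κ = α+β, so α−1 = 0.7·37.5 = 26.25.
α = 27.25; β = κ − α = 12.25.

α = 27.25, β = 12.25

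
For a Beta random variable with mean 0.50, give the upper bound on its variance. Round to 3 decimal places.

For fixed mean μ the Beta variance is μ(1−μ)/(α+β+1), increasing as α+β decreases.
Its least upper bound (not attained) is μ(1−μ) = 0.50·0.50 = 0.250.

0.250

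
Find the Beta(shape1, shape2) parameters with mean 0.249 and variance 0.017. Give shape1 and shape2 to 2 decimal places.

shape1 = 2.49, shape2 = 7.51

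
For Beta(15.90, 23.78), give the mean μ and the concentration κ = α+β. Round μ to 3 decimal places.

μ = 0.401, κ = 39.68

κ = α+β = 15.90+23.78 = 39.68; μ = α/κ = 15.90/39.68 = 0.401.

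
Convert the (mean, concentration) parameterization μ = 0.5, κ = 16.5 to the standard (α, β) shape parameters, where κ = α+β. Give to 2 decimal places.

α = 8.25, β = 8.25

α = μκ = 0.5×16.5 = 8.25 and β = (1−μ)κ = 0.5×16.5 = 8.25.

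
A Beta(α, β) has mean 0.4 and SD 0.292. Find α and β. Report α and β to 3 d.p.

α = 0.726, β = 1.089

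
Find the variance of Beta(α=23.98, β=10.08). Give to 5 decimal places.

Var = αβ/[(α+β)²(α+β+1)] = (23.98×10.08)/(34.06²×35.06) = 241.7184/40672.531016 = 0.00594.

0.00594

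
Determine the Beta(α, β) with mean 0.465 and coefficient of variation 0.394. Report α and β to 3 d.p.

Var = (CV·μ)² = (0.394×0.465)² = 0.033566.
α+β = μ(1−μ)/Var − 1 = 0.248775/0.033566 − 1 = 6.4115.
Thus α = 0.465·6.4115 = 2.981 and β = 0.535·6.4115 = 3.430.

α = 2.981, β = 3.430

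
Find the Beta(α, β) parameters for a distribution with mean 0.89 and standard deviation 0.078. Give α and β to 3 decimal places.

σ² = 0.078² = 0.006084.
With s = α+β, Var = μ(1−μ)/(s+1), so s+1 = (0.89×0.11)/0.006084 = 16.0914 and s = 15.0914.
α = μs = 13.431, β = (1−μ)s = 1.660.

α = 13.431, β = 1.660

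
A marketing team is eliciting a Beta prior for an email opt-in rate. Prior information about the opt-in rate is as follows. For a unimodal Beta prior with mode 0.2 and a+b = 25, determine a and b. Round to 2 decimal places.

Since the density peak of Beta(a,b) is at (a−1)/(a+b−2),
a = 1 + 0.2(25−2) = 5.60 and b = 25 − 5.60 = 19.40.

a = 5.60, b = 19.40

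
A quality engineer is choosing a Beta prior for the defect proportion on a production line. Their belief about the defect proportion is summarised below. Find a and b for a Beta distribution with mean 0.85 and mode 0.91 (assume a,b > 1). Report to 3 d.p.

Let s = a+b. Mean gives a = μs = 0.85s; mode gives (a−1)/(s−2) = 0.91.
Substituting: 0.85s − 1 = 0.91(s−2) = 0.91s − 1.82, so -0.06s = -0.82 and s = 13.6667.
Then a = 0.85×13.6667 = 11.617 and b = s−a = 2.050.

a = 11.617, b = 2.050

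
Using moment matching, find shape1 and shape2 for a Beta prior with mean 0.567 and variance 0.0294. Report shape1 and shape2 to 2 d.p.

shape1 = 4.17, shape2 = 3.18

Let s = shape1+shape2. The Beta variance is μ(1−μ)/(s+1).
So s+1 = μ(1−μ)/σ² = (0.567×0.433)/0.0294 = 0.245511/0.0294 = 8.3507, giving s = 7.3507.
Then shape1 = μs = 0.567×7.3507 = 4.17 and shape2 = (1−μ)s = 0.433×7.3507 = 3.18.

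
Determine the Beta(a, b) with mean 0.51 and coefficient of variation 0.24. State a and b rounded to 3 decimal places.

a = 7.997, b = 7.683

σ = CV·μ = 0.24×0.51 = 0.12240, so σ² = 0.014982.
s+1 = μ(1−μ)/σ² = 0.2499/0.014982 = 16.6803, so s = a+b = 15.6803.
a = μs = 7.997, b = (1−μ)s = 7.683.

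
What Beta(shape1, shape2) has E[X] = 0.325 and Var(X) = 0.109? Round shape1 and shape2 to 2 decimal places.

shape1 = 0.33, shape2 = 0.68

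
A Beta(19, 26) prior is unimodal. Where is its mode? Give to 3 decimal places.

With α,β > 1, mode = (α−1)/(α+β−2) = 18/43 = 0.419.

0.419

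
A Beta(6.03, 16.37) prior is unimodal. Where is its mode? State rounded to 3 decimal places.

0.247

With α,β > 1, mode = (α−1)/(α+β−2) = 5.03/20.40 = 0.247.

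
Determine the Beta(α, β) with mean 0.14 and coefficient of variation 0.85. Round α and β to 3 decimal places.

α = 1.050, β = 6.452

σ = CV·μ = 0.85×0.14 = 0.11900, so σ² = 0.014161.
s+1 = μ(1−μ)/σ² = 0.1204/0.014161 = 8.5022, so s = α+β = 7.5022.
α = μs = 1.050, β = (1−μ)s = 6.452.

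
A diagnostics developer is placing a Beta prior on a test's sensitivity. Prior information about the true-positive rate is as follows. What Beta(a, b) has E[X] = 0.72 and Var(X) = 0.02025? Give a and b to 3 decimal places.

By moment matching, a+b = μ(1−μ)/σ² − 1 = (0.72·0.28)/0.02025 − 1 = 9.9556 − 1 = 8.9556.
Since a/(a+b) = μ, a = 0.72·8.9556 = 6.448 and b = 0.28·8.9556 = 2.508.

a = 6.448, b = 2.508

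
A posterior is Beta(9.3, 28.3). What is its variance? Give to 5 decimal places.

0.00482

Var = αβ/[(α+β)²(α+β+1)] = (9.3×28.3)/(37.6²×38.6) = 263.19/54571.136 = 0.00482.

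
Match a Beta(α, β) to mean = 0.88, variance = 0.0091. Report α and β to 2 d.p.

α = 9.33, β = 1.27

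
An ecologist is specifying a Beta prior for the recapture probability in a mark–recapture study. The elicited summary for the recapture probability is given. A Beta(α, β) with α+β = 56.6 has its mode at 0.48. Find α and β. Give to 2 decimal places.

α = 27.21, β = 29.39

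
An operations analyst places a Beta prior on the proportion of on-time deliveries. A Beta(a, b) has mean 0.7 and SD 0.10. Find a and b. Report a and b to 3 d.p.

First σ² = 0.0100. Setting a = μn, b = (1−μ)n with n = a+b,
μ(1−μ)/(n+1) = 0.0100 ⇒ n+1 = 0.21/0.0100 = 21.0000 ⇒ n = 20.0000.
Hence a = 0.7×20.0000 = 14.000, b = 0.3×20.0000 = 6.000.

a = 14.000, b = 6.000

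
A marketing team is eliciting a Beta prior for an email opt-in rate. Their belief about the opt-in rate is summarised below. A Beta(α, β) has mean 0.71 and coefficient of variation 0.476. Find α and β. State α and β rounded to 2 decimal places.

Var = (CV·μ)² = (0.476×0.71)² = 0.114217.
α+β = μ(1−μ)/Var − 1 = 0.2059/0.114217 − 1 = 0.8027.
Thus α = 0.71·0.8027 = 0.57 and β = 0.29·0.8027 = 0.23.

α = 0.57, β = 0.23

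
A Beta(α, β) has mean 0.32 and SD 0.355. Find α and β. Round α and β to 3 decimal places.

α = 0.233, β = 0.494

σ² = 0.355² = 0.126025.
With s = α+β, Var = μ(1−μ)/(s+1), so s+1 = (0.32×0.68)/0.126025 = 1.7266 and s = 0.7266.
α = μs = 0.233, β = (1−μ)s = 0.494.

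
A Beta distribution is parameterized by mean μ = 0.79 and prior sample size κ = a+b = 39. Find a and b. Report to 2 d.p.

a = 30.81, b = 8.19

a = μκ = 0.79×39 = 30.81 and b = (1−μ)κ = 0.21×39 = 8.19.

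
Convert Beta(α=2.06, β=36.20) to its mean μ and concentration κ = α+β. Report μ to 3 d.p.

κ = α+β = 2.06+36.20 = 38.26; μ = α/κ = 2.06/38.26 = 0.054.

μ = 0.054, κ = 38.26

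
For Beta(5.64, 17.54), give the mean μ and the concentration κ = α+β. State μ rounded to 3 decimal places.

μ = 0.243, κ = 23.18

κ = α+β = 5.64+17.54 = 23.18; μ = α/κ = 5.64/23.18 = 0.243.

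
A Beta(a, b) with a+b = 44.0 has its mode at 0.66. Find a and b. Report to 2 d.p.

a = 28.72, b = 15.28

Mode = (a−1)/(κ−2) with κ = a+b, so a−1 = 0.66·42.0 = 27.72.
a = 28.72; b = κ − a = 15.28.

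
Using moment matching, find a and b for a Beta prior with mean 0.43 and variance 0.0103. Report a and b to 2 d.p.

a = 9.80, b = 12.99

By moment matching, a+b = μ(1−μ)/σ² − 1 = (0.43·0.57)/0.0103 − 1 = 23.7961 − 1 = 22.7961.
Since a/(a+b) = μ, a = 0.43·22.7961 = 9.80 and b = 0.57·22.7961 = 12.99.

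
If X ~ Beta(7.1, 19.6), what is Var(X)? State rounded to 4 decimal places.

0.0070

μ = 7.1/26.7 = 0.265918; Var = μ(1−μ)/(α+β+1) = 0.1952054/27.7 = 0.0070.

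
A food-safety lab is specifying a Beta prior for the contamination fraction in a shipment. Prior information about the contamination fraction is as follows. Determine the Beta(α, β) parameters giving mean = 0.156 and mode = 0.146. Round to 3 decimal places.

α = 11.045, β = 59.755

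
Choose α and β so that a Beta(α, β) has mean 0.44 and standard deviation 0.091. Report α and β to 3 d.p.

α = 12.652, β = 16.103

σ² = 0.091² = 0.008281.
With s = α+β, Var = μ(1−μ)/(s+1), so s+1 = (0.44×0.56)/0.008281 = 29.7549 and s = 28.7549.
α = μs = 12.652, β = (1−μ)s = 16.103.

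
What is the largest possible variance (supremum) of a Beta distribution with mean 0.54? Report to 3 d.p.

0.248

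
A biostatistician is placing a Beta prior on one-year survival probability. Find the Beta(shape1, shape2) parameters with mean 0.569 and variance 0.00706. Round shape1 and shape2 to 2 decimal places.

By moment matching, shape1+shape2 = μ(1−μ)/σ² − 1 = (0.569·0.431)/0.00706 − 1 = 34.7364 − 1 = 33.7364.
Since shape1/(shape1+shape2) = μ, shape1 = 0.569·33.7364 = 19.20 and shape2 = 0.431·33.7364 = 14.54.

shape1 = 19.20, shape2 = 14.54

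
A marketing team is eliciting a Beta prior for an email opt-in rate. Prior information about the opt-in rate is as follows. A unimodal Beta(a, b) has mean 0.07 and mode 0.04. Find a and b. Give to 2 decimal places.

a = 2.15, b = 28.52

With s = a+b: μ = a/s and mode = (a−1)/(s−2). Eliminating a = μs,
μs − 1 = m(s−2) ⇒ s(μ−m) = 1−2m ⇒ s = 0.92/0.03 = 30.6667.
So a = μs = 2.15, b = (1−μ)s = 28.52.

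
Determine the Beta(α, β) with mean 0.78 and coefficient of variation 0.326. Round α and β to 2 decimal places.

Var = (CV·μ)² = (0.326×0.78)² = 0.064658.
α+β = μ(1−μ)/Var − 1 = 0.1716/0.064658 − 1 = 1.6540.
Thus α = 0.78·1.6540 = 1.29 and β = 0.22·1.6540 = 0.36.

α = 1.29, β = 0.36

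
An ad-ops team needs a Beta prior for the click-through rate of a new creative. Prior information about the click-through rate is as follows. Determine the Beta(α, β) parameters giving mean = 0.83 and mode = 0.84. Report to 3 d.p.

Let s = α+β. Mean gives α = μs = 0.83s; mode gives (α−1)/(s−2) = 0.84.
Substituting: 0.83s − 1 = 0.84(s−2) = 0.84s − 1.68, so -0.01s = -0.68 and s = 68.0000.
Then α = 0.83×68.0000 = 56.440 and β = s−α = 11.560.

α = 56.440, β = 11.560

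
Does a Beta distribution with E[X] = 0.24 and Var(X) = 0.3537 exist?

For any Beta, Var(X) < E[X]·(1−E[X]).
Here μ(1−μ) = 0.24×0.76 = 0.1824, and 0.3537 ≥ 0.1824.

No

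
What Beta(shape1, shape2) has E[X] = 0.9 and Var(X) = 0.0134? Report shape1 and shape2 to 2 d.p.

By moment matching, shape1+shape2 = μ(1−μ)/σ² − 1 = (0.9·0.1)/0.0134 − 1 = 6.7164 − 1 = 5.7164.
Since shape1/(shape1+shape2) = μ, shape1 = 0.9·5.7164 = 5.14 and shape2 = 0.1·5.7164 = 0.57.

shape1 = 5.14, shape2 = 0.57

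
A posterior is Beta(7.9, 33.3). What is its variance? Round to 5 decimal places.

0.00367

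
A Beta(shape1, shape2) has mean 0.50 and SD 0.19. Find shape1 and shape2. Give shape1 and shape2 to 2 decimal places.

First σ² = 0.0361. Setting shape1 = μn, shape2 = (1−μ)n with n = shape1+shape2,
μ(1−μ)/(n+1) = 0.0361 ⇒ n+1 = 0.2500/0.0361 = 6.9252 ⇒ n = 5.9252.
Hence shape1 = 0.50×5.9252 = 2.96, shape2 = 0.50×5.9252 = 2.96.

shape1 = 2.96, shape2 = 2.96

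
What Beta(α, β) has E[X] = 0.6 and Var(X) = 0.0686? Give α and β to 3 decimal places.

α = 1.499, β = 0.999

Write ν = α+β; then α = μν and Var = μ(1−μ)/(ν+1).
ν = μ(1−μ)/Var − 1 = 0.24/0.0686 − 1 = 2.4985.
α = 0.6·2.4985 = 1.499, β = 0.4·2.4985 = 0.999.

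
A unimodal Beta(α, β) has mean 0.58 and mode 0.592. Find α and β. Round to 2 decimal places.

With s = α+β: μ = α/s and mode = (α−1)/(s−2). Eliminating α = μs,
μs − 1 = m(s−2) ⇒ s(μ−m) = 1−2m ⇒ s = -0.184/-0.012 = 15.3333.
So α = μs = 8.89, β = (1−μ)s = 6.44.

α = 8.89, β = 6.44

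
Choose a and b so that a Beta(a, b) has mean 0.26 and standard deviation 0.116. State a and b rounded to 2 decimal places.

a = 3.46, b = 9.84

Variance = 0.116² = 0.013456. The moment-matching identity a+b = μ(1−μ)/Var − 1 gives
a+b = 0.1924/0.013456 − 1 = 13.2985, so a = μ·13.2985 = 3.46 and b = (1−μ)·13.2985 = 9.84.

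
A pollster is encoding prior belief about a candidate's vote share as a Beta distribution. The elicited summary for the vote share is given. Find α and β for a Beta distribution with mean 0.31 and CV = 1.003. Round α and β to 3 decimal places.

α = 0.376, β = 0.837

σ = CV·μ = 1.003×0.31 = 0.31093, so σ² = 0.096677.
s+1 = μ(1−μ)/σ² = 0.2139/0.096677 = 2.2125, so s = α+β = 1.2125.
α = μs = 0.376, β = (1−μ)s = 0.837.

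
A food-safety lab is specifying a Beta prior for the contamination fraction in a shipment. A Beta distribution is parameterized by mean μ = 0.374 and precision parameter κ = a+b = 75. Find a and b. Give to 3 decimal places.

a = 28.050, b = 46.950

a = μκ = 0.374×75 = 28.050 and b = (1−μ)κ = 0.626×75 = 46.950.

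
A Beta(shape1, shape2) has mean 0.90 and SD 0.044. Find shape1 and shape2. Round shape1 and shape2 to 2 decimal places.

Variance = 0.044² = 0.001936. The moment-matching identity shape1+shape2 = μ(1−μ)/Var − 1 gives
shape1+shape2 = 0.0900/0.001936 − 1 = 45.4876, so shape1 = μ·45.4876 = 40.94 and shape2 = (1−μ)·45.4876 = 4.55.

shape1 = 40.94, shape2 = 4.55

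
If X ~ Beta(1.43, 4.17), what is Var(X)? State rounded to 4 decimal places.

0.0288

α+β = 5.60 and αβ = 5.9631, so Var = αβ/[(α+β)²(α+β+1)] = 5.9631/206.976000 = 0.0288.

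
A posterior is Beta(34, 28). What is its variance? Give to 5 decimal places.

0.00393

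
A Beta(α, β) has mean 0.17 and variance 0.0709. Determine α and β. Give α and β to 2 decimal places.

α = 0.17, β = 0.82

By moment matching, α+β = μ(1−μ)/σ² − 1 = (0.17·0.83)/0.0709 − 1 = 1.9901 − 1 = 0.9901.
Since α/(α+β) = μ, α = 0.17·0.9901 = 0.17 and β = 0.83·0.9901 = 0.82.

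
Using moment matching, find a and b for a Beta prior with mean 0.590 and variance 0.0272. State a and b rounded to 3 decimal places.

Write ν = a+b; then a = μν and Var = μ(1−μ)/(ν+1).
ν = μ(1−μ)/Var − 1 = 0.241900/0.0272 − 1 = 7.8934.
a = 0.590·7.8934 = 4.657, b = 0.410·7.8934 = 3.236.

a = 4.657, b = 3.236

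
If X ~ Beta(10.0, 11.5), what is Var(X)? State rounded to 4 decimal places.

0.0111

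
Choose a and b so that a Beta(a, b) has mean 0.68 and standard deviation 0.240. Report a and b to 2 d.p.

Variance = 0.240² = 0.057600. The moment-matching identity a+b = μ(1−μ)/Var − 1 gives
a+b = 0.2176/0.057600 − 1 = 2.7778, so a = μ·2.7778 = 1.89 and b = (1−μ)·2.7778 = 0.89.

a = 1.89, b = 0.89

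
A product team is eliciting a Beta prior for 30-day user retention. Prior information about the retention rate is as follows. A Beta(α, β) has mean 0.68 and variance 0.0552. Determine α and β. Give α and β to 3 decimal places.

α = 2.001, β = 0.941

Write ν = α+β; then α = μν and Var = μ(1−μ)/(ν+1).
ν = μ(1−μ)/Var − 1 = 0.2176/0.0552 − 1 = 2.9420.
α = 0.68·2.9420 = 2.001, β = 0.32·2.9420 = 0.941.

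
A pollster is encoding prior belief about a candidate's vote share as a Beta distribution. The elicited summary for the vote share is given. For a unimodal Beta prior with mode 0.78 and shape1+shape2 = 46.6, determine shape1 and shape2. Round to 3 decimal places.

shape1 = 35.788, shape2 = 10.812

For shape1,shape2>1 the mode is (shape1−1)/(shape1+shape2−2), so shape1 = mode·(κ−2)+1 = 0.78×44.6+1 = 35.788.
And shape2 = (1−mode)·(κ−2)+1 = 0.22×44.6+1 = 10.812.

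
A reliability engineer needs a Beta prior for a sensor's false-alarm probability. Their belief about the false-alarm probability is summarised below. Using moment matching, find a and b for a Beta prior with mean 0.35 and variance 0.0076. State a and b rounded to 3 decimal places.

a = 10.127, b = 18.807

By moment matching, a+b = μ(1−μ)/σ² − 1 = (0.35·0.65)/0.0076 − 1 = 29.9342 − 1 = 28.9342.
Since a/(a+b) = μ, a = 0.35·28.9342 = 10.127 and b = 0.65·28.9342 = 18.807.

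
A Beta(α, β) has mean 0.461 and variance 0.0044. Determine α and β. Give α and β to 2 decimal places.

By moment matching, α+β = μ(1−μ)/σ² − 1 = (0.461·0.539)/0.0044 − 1 = 56.4725 − 1 = 55.4725.
Since α/(α+β) = μ, α = 0.461·55.4725 = 25.57 and β = 0.539·55.4725 = 29.90.

α = 25.57, β = 29.90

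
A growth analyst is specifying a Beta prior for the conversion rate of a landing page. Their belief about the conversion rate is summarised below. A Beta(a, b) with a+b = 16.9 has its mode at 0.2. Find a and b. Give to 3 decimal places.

a = 3.980, b = 12.920

For a,b>1 the mode is (a−1)/(a+b−2), so a = mode·(κ−2)+1 = 0.2×14.9+1 = 3.980.
And b = (1−mode)·(κ−2)+1 = 0.8×14.9+1 = 12.920.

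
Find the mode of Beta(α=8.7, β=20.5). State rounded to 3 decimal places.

0.283

The density x^(α−1)(1−x)^(β−1) is maximised at (α−1)/(α+β−2) = 7.7/27.2 = 0.283.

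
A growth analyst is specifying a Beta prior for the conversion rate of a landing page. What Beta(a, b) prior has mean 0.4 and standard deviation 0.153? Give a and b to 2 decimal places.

a = 3.70, b = 5.55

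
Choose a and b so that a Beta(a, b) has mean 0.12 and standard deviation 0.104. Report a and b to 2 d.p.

First σ² = 0.010816. Setting a = μn, b = (1−μ)n with n = a+b,
μ(1−μ)/(n+1) = 0.010816 ⇒ n+1 = 0.1056/0.010816 = 9.7633 ⇒ n = 8.7633.
Hence a = 0.12×8.7633 = 1.05, b = 0.88×8.7633 = 7.71.

a = 1.05, b = 7.71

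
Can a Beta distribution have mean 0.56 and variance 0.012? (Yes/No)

The Beta variance bound is σ² < μ(1−μ).
Here μ(1−μ) = 0.56×0.44 = 0.2464, and 0.012 < 0.2464.

Yes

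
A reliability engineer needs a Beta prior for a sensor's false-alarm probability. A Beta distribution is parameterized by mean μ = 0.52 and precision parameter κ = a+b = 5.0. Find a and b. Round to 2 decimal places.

a = 2.60, b = 2.40

a = μκ = 0.52×5.0 = 2.60 and b = (1−μ)κ = 0.48×5.0 = 2.40.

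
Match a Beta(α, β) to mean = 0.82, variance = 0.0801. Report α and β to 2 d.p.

Let s = α+β. The Beta variance is μ(1−μ)/(s+1).
So s+1 = μ(1−μ)/σ² = (0.82×0.18)/0.0801 = 0.1476/0.0801 = 1.8427, giving s = 0.8427.
Then α = μs = 0.82×0.8427 = 0.69 and β = (1−μ)s = 0.18×0.8427 = 0.15.

α = 0.69, β = 0.15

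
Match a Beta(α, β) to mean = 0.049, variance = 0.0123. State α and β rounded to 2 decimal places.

α = 0.14, β = 2.65

Write ν = α+β; then α = μν and Var = μ(1−μ)/(ν+1).
ν = μ(1−μ)/Var − 1 = 0.046599/0.0123 − 1 = 2.7885.
α = 0.049·2.7885 = 0.14, β = 0.951·2.7885 = 2.65.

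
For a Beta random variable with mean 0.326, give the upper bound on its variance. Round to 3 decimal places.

Var = μ(1−μ)/(α+β+1), which approaches μ(1−μ) as α+β → 0.
So the supremum is μ(1−μ) = 0.326×0.674 = 0.220.

0.220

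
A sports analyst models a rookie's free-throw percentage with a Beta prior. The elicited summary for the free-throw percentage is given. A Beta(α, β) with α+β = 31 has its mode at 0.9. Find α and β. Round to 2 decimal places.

Mode = (α−1)/(κ−2) with κ = α+β, so α−1 = 0.9·29 = 26.10.
α = 27.10; β = κ − α = 3.90.

α = 27.10, β = 3.90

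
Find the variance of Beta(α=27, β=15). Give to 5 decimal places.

0.00534

Var = αβ/[(α+β)²(α+β+1)] = (27×15)/(42²×43) = 405/75852 = 0.00534.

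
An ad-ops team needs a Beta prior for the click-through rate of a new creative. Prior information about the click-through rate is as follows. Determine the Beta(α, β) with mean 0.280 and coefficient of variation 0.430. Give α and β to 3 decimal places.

α = 3.614, β = 9.293

σ = CV·μ = 0.430×0.280 = 0.12040, so σ² = 0.014496.
s+1 = μ(1−μ)/σ² = 0.201600/0.014496 = 13.9071, so s = α+β = 12.9071.
α = μs = 3.614, β = (1−μ)s = 9.293.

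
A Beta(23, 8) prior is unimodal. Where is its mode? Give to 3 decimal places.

0.759

The density x^(α−1)(1−x)^(β−1) is maximised at (α−1)/(α+β−2) = 22/29 = 0.759.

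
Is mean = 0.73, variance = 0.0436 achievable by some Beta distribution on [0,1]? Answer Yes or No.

Yes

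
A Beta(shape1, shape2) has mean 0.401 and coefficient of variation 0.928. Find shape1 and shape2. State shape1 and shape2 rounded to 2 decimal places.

shape1 = 0.29, shape2 = 0.44

σ = CV·μ = 0.928×0.401 = 0.37213, so σ² = 0.138479.
s+1 = μ(1−μ)/σ² = 0.240199/0.138479 = 1.7345, so s = shape1+shape2 = 0.7345.
shape1 = μs = 0.29, shape2 = (1−μ)s = 0.44.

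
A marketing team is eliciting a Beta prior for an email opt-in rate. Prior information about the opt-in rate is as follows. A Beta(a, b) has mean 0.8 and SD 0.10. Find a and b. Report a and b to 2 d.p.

Variance = 0.10² = 0.0100. The moment-matching identity a+b = μ(1−μ)/Var − 1 gives
a+b = 0.16/0.0100 − 1 = 15.0000, so a = μ·15.0000 = 12.00 and b = (1−μ)·15.0000 = 3.00.

a = 12.00, b = 3.00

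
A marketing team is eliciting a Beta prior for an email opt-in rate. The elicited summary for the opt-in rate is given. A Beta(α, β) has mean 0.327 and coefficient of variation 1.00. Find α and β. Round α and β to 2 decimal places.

Var = (CV·μ)² = (1.00×0.327)² = 0.106929.
α+β = μ(1−μ)/Var − 1 = 0.220071/0.106929 − 1 = 1.0581.
Thus α = 0.327·1.0581 = 0.35 and β = 0.673·1.0581 = 0.71.

α = 0.35, β = 0.71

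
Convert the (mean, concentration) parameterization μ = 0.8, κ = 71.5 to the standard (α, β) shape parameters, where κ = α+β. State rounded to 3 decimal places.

Split κ in proportion μ : (1−μ): α = 0.8·71.5 = 57.200, β = 71.5 − 57.200 = 14.300.

α = 57.200, β = 14.300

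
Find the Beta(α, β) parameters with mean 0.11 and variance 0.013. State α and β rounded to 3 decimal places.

Write ν = α+β; then α = μν and Var = μ(1−μ)/(ν+1).
ν = μ(1−μ)/Var − 1 = 0.0979/0.013 − 1 = 6.5308.
α = 0.11·6.5308 = 0.718, β = 0.89·6.5308 = 5.812.

α = 0.718, β = 5.812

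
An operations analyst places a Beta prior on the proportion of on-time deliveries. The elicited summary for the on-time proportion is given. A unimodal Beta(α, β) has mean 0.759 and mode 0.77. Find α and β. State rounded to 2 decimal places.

Let s = α+β. Mean gives α = μs = 0.759s; mode gives (α−1)/(s−2) = 0.77.
Substituting: 0.759s − 1 = 0.77(s−2) = 0.77s − 1.54, so -0.011s = -0.54 and s = 49.0909.
Then α = 0.759×49.0909 = 37.26 and β = s−α = 11.83.

α = 37.26, β = 11.83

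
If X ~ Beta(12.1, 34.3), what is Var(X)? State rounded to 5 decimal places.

α+β = 46.4 and αβ = 415.03, so Var = αβ/[(α+β)²(α+β+1)] = 415.03/102050.304 = 0.00407.

0.00407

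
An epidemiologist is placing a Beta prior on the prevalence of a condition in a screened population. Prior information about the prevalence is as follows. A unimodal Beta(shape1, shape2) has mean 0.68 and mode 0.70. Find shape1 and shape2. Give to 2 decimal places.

shape1 = 13.60, shape2 = 6.40

Let s = shape1+shape2. Mean gives shape1 = μs = 0.68s; mode gives (shape1−1)/(s−2) = 0.70.
Substituting: 0.68s − 1 = 0.70(s−2) = 0.70s − 1.40, so -0.02s = -0.40 and s = 20.0000.
Then shape1 = 0.68×20.0000 = 13.60 and shape2 = s−shape1 = 6.40.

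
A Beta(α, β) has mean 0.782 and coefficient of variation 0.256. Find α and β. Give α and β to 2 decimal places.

α = 2.54, β = 0.71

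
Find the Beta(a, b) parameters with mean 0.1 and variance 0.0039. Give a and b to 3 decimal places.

Write ν = a+b; then a = μν and Var = μ(1−μ)/(ν+1).
ν = μ(1−μ)/Var − 1 = 0.09/0.0039 − 1 = 22.0769.
a = 0.1·22.0769 = 2.208, b = 0.9·22.0769 = 19.869.

a = 2.208, b = 19.869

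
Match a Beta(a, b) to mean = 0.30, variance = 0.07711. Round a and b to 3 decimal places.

a = 0.517, b = 1.206

Let s = a+b. The Beta variance is μ(1−μ)/(s+1).
So s+1 = μ(1−μ)/σ² = (0.30×0.70)/0.07711 = 0.2100/0.07711 = 2.7234, giving s = 1.7234.
Then a = μs = 0.30×1.7234 = 0.517 and b = (1−μ)s = 0.70×1.7234 = 1.206.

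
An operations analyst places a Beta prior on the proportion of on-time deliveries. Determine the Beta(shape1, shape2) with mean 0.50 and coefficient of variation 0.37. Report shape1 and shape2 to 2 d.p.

shape1 = 3.15, shape2 = 3.15

σ = CV·μ = 0.37×0.50 = 0.18500, so σ² = 0.034225.
s+1 = μ(1−μ)/σ² = 0.2500/0.034225 = 7.3046, so s = shape1+shape2 = 6.3046.
shape1 = μs = 3.15, shape2 = (1−μ)s = 3.15.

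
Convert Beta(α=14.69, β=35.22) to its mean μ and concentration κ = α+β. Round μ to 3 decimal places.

κ = α+β = 14.69+35.22 = 49.91; μ = α/κ = 14.69/49.91 = 0.294.

μ = 0.294, κ = 49.91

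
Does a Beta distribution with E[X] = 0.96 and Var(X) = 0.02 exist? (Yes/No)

The Beta variance bound is σ² < μ(1−μ).
Here μ(1−μ) = 0.96×0.04 = 0.0384, and 0.02 < 0.0384.

Yes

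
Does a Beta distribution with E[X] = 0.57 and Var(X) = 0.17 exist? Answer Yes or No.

Yes

For any Beta, Var(X) < E[X]·(1−E[X]).
Here μ(1−μ) = 0.57×0.43 = 0.2451, and 0.17 < 0.2451.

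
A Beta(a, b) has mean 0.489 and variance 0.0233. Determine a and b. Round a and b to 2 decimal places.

a = 4.76, b = 4.97

By moment matching, a+b = μ(1−μ)/σ² − 1 = (0.489·0.511)/0.0233 − 1 = 10.7244 − 1 = 9.7244.
Since a/(a+b) = μ, a = 0.489·9.7244 = 4.76 and b = 0.511·9.7244 = 4.97.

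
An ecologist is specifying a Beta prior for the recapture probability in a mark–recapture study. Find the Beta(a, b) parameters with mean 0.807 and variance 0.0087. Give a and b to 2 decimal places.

Write ν = a+b; then a = μν and Var = μ(1−μ)/(ν+1).
ν = μ(1−μ)/Var − 1 = 0.155751/0.0087 − 1 = 16.9024.
a = 0.807·16.9024 = 13.64, b = 0.193·16.9024 = 3.26.

a = 13.64, b = 3.26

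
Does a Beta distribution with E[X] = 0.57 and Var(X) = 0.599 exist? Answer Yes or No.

No

The Beta variance bound is σ² < μ(1−μ).
Here μ(1−μ) = 0.57×0.43 = 0.2451, and 0.599 ≥ 0.2451.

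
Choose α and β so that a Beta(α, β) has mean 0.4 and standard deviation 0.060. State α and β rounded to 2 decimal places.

Variance = 0.060² = 0.003600. The moment-matching identity α+β = μ(1−μ)/Var − 1 gives
α+β = 0.24/0.003600 − 1 = 65.6667, so α = μ·65.6667 = 26.27 and β = (1−μ)·65.6667 = 39.40.

α = 26.27, β = 39.40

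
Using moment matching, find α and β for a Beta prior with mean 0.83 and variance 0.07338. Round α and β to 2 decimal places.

α = 0.77, β = 0.16

Let s = α+β. The Beta variance is μ(1−μ)/(s+1).
So s+1 = μ(1−μ)/σ² = (0.83×0.17)/0.07338 = 0.1411/0.07338 = 1.9229, giving s = 0.9229.
Then α = μs = 0.83×0.9229 = 0.77 and β = (1−μ)s = 0.17×0.9229 = 0.16.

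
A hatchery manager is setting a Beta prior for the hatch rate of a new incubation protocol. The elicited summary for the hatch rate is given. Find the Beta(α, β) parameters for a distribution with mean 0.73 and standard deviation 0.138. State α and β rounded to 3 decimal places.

σ² = 0.138² = 0.019044.
With s = α+β, Var = μ(1−μ)/(s+1), so s+1 = (0.73×0.27)/0.019044 = 10.3497 and s = 9.3497.
α = μs = 6.825, β = (1−μ)s = 2.524.

α = 6.825, β = 2.524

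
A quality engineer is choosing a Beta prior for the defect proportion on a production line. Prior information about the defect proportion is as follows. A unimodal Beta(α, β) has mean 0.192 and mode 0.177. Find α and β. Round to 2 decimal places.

α = 8.27, β = 34.80

With s = α+β: μ = α/s and mode = (α−1)/(s−2). Eliminating α = μs,
μs − 1 = m(s−2) ⇒ s(μ−m) = 1−2m ⇒ s = 0.646/0.015 = 43.0667.
So α = μs = 8.27, β = (1−μ)s = 34.80.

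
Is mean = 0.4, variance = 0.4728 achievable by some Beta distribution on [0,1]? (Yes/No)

No

The Beta variance bound is σ² < μ(1−μ).
Here μ(1−μ) = 0.4×0.6 = 0.24, and 0.4728 ≥ 0.24.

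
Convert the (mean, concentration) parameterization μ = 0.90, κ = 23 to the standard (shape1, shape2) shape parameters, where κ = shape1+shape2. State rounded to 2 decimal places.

shape1 = 20.70, shape2 = 2.30

Split κ in proportion μ : (1−μ): shape1 = 0.90·23 = 20.70, shape2 = 23 − 20.70 = 2.30.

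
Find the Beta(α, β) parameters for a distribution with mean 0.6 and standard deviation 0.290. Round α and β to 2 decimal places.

First σ² = 0.084100. Setting α = μn, β = (1−μ)n with n = α+β,
μ(1−μ)/(n+1) = 0.084100 ⇒ n+1 = 0.24/0.084100 = 2.8537 ⇒ n = 1.8537.
Hence α = 0.6×1.8537 = 1.11, β = 0.4×1.8537 = 0.74.

α = 1.11, β = 0.74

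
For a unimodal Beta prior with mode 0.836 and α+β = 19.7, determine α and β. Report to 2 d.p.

Since the density peak of Beta(α,β) is at (α−1)/(α+β−2),
α = 1 + 0.836(19.7−2) = 15.80 and β = 19.7 − 15.80 = 3.90.

α = 15.80, β = 3.90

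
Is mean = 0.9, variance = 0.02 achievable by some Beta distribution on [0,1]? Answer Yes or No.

A Beta with mean μ has variance μ(1−μ)/(α+β+1) < μ(1−μ).
Here μ(1−μ) = 0.9×0.1 = 0.09, and 0.02 < 0.09.

Yes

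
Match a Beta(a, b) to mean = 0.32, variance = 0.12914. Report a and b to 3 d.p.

Let s = a+b. The Beta variance is μ(1−μ)/(s+1).
So s+1 = μ(1−μ)/σ² = (0.32×0.68)/0.12914 = 0.2176/0.12914 = 1.6850, giving s = 0.6850.
Then a = μs = 0.32×0.6850 = 0.219 and b = (1−μ)s = 0.68×0.6850 = 0.466.

a = 0.219, b = 0.466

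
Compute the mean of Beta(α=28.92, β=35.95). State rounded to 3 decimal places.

0.446

E[X] = α/(α+β) = 28.92/64.87 = 0.446.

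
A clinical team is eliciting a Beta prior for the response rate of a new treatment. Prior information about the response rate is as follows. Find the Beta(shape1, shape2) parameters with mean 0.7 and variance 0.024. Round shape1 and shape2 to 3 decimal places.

shape1 = 5.425, shape2 = 2.325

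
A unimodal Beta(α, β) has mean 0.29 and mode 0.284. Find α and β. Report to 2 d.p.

α = 20.88, β = 51.12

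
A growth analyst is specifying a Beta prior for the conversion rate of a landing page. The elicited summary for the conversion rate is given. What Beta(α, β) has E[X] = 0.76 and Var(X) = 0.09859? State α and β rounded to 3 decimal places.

α = 0.646, β = 0.204

Let s = α+β. The Beta variance is μ(1−μ)/(s+1).
So s+1 = μ(1−μ)/σ² = (0.76×0.24)/0.09859 = 0.1824/0.09859 = 1.8501, giving s = 0.8501.
Then α = μs = 0.76×0.8501 = 0.646 and β = (1−μ)s = 0.24×0.8501 = 0.204.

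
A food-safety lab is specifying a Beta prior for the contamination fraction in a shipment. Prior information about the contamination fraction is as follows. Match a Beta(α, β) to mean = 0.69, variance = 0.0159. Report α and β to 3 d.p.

α = 8.592, β = 3.860

Let s = α+β. The Beta variance is μ(1−μ)/(s+1).
So s+1 = μ(1−μ)/σ² = (0.69×0.31)/0.0159 = 0.2139/0.0159 = 13.4528, giving s = 12.4528.
Then α = μs = 0.69×12.4528 = 8.592 and β = (1−μ)s = 0.31×12.4528 = 3.860.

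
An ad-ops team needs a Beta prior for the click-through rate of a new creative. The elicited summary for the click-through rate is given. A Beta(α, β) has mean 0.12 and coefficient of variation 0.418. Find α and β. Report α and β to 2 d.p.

α = 4.92, β = 36.05

Var = (CV·μ)² = (0.418×0.12)² = 0.002516.
α+β = μ(1−μ)/Var − 1 = 0.1056/0.002516 − 1 = 40.9710.
Thus α = 0.12·40.9710 = 4.92 and β = 0.88·40.9710 = 36.05.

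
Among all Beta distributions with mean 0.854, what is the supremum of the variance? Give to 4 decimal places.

For fixed mean μ the Beta variance is μ(1−μ)/(α+β+1), increasing as α+β decreases.
Its least upper bound (not attained) is μ(1−μ) = 0.854·0.146 = 0.1247.

0.1247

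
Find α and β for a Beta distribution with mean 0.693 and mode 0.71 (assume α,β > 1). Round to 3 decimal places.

α = 17.121, β = 7.585

With s = α+β: μ = α/s and mode = (α−1)/(s−2). Eliminating α = μs,
μs − 1 = m(s−2) ⇒ s(μ−m) = 1−2m ⇒ s = -0.42/-0.017 = 24.7059.
So α = μs = 17.121, β = (1−μ)s = 7.585.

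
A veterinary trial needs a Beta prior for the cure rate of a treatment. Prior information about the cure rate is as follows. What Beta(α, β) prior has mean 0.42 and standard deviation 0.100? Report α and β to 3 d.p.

α = 9.811, β = 13.549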